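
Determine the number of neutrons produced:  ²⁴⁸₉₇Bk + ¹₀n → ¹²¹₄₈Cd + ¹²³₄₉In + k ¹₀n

5

Conserve mass number: 249 = 121 + 123 + k, so k = 249 − 244 = 5.
Check atomic number: 97 = 48 + 49 + 0 = 97. ✓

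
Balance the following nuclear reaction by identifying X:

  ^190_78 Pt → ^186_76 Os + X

alpha particle

Conserve mass number: 190 = 186 + A, so A = 4.
Conserve atomic number: 78 = 76 + Z, so Z = 2.
A = 4 and Z = 2 is ^4_2 He — an alpha particle.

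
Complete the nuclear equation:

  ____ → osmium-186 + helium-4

Pt-190

Conserve mass number: A = 186 + 4, so A = 190.
Conserve atomic number: Z = 76 + 2, so Z = 78.
Z = 78 is platinum, so the species is platinum-190.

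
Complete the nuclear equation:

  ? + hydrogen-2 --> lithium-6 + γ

alpha particle

Conserve mass number: A + 2 = 6 + 0, so A = 4.
Conserve atomic number: Z + 1 = 3 + 0, so Z = 2.
A = 4 and Z = 2 is helium-4 — an alpha particle.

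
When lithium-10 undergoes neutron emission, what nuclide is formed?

Li-9

Neutron emission: mass number changes by -1, atomic number by +0.
A: 10 − 1 = 9; Z: 3 = 3.
Z = 3 is lithium, so the daughter is lithium-9.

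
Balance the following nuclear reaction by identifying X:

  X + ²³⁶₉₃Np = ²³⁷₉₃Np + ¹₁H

Conserve mass number: A + 236 = 237 + 1, so A = 2.
Conserve atomic number: Z + 93 = 93 + 1, so Z = 1.
A = 2 and Z = 1 is ²₁H — a deuteron.

deuteron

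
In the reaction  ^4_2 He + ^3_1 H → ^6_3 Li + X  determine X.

Conserve mass number: 4 + 3 = 6 + A, so A = 1.
Conserve atomic number: 2 + 1 = 3 + Z, so Z = 0.
A = 1 and Z = 0 is ^1_0 n — a neutron.

neutron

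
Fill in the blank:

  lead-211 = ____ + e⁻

Conserve mass number: 211 = A + 0, so A = 211.
Conserve atomic number: 82 = Z − 1, so Z = 83.
Z = 83 is bismuth, so the species is bismuth-211.

Bi-211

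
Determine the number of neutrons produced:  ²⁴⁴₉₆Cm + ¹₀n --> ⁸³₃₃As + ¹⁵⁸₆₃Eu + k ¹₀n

Conserve mass number: 245 = 83 + 158 + k, so k = 245 − 241 = 4.
Check atomic number: 96 = 33 + 63 + 0 = 96. ✓

4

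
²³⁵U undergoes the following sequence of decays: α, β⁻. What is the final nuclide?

Start: (A, Z) = (235, 92).
After α: (231, 90).
After β⁻: (231, 91).
Z = 91 is protactinium.

Pa-231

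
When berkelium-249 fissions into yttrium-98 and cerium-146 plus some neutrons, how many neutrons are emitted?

Conserve mass number: 249 = 98 + 146 + k, so k = 249 − 244 = 5.
Check atomic number: 97 = 39 + 58 + 0 = 97. ✓

5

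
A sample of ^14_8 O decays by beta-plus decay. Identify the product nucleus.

N-14

Beta-plus decay: mass number changes by +0, atomic number by -1.
A: 14 = 14; Z: 8 − 1 = 7.
Z = 7 is nitrogen, so the daughter is ^14_7 N.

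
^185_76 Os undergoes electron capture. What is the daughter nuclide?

Re-185

Electron capture: mass number changes by +0, atomic number by -1.
A: 185 = 185; Z: 76 − 1 = 75.
Z = 75 is rhenium, so the daughter is ^185_75 Re.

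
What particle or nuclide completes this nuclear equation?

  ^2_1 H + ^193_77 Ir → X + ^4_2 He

Os-191

Conserve mass number: 2 + 193 = A + 4, so A = 191.
Conserve atomic number: 1 + 77 = Z + 2, so Z = 76.
Z = 76 is osmium, so the species is ^191_76 Os.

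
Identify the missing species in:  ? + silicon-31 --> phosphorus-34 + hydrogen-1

Conserve mass number: A + 31 = 34 + 1, so A = 4.
Conserve atomic number: Z + 14 = 15 + 1, so Z = 2.
A = 4 and Z = 2 is helium-4 — an alpha particle.

alpha particle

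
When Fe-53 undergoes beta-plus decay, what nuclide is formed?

Mn-53

Beta-plus decay: mass number changes by +0, atomic number by -1.
A: 53 = 53; Z: 26 − 1 = 25.
Z = 25 is manganese, so the daughter is Mn-53.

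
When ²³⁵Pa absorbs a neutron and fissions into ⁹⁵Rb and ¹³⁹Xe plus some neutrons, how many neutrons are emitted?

2

Conserve mass number: 236 = 95 + 139 + k, so k = 236 − 234 = 2.
Check atomic number: 91 = 37 + 54 + 0 = 91. ✓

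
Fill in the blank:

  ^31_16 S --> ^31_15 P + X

positron

Conserve mass number: 31 = 31 + A, so A = 0.
Conserve atomic number: 16 = 15 + Z, so Z = 1.
A = 0 and Z = 1 is ^0_1 e — a positron.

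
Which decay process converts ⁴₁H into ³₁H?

ΔA = 3 − 4 = -1; ΔZ = 1 − 1 = +0.
A drops by 1 with Z unchanged — a neutron was emitted.

neutron emission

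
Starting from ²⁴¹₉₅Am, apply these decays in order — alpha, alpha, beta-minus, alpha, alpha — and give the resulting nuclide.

Ra-225

Start: (A, Z) = (241, 95).
After α: (237, 93).
After α: (233, 91).
After β⁻: (233, 92).
After α: (229, 90).
After α: (225, 88).
Z = 88 is radium.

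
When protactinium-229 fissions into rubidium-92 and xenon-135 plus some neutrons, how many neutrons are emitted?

Conserve mass number: 229 = 92 + 135 + k, so k = 229 − 227 = 2.
Check atomic number: 91 = 37 + 54 + 0 = 91. ✓

2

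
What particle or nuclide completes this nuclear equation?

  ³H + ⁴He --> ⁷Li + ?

Conserve mass number: 3 + 4 = 7 + A, so A = 0.
Conserve atomic number: 1 + 2 = 3 + Z, so Z = 0.
A = 0 and Z = 0 is γ — a gamma ray.

gamma ray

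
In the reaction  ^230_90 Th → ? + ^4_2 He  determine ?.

Conserve mass number: 230 = A + 4, so A = 226.
Conserve atomic number: 90 = Z + 2, so Z = 88.
Z = 88 is radium, so the species is ^226_88 Ra.

Ra-226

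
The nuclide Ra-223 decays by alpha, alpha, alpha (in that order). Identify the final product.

Pb-211

Start: (A, Z) = (223, 88).
After α: (219, 86).
After α: (215, 84).
After α: (211, 82).
Z = 82 is lead.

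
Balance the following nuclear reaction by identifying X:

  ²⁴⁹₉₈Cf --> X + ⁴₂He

Cm-245

Conserve mass number: 249 = A + 4, so A = 245.
Conserve atomic number: 98 = Z + 2, so Z = 96.
Z = 96 is curium, so the species is ²⁴⁵₉₆Cm.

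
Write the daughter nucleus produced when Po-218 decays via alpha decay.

Alpha decay: mass number changes by -4, atomic number by -2.
A: 218 − 4 = 214; Z: 84 − 2 = 82.
Z = 82 is lead, so the daughter is Pb-214.

Pb-214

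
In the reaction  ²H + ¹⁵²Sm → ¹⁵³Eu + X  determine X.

Conserve mass number: 2 + 152 = 153 + A, so A = 1.
Conserve atomic number: 1 + 62 = 63 + Z, so Z = 0.
A = 1 and Z = 0 is ¹n — a neutron.

neutron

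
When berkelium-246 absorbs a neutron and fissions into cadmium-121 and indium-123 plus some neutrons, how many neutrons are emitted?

Conserve mass number: 247 = 121 + 123 + k, so k = 247 − 244 = 3.
Check atomic number: 97 = 48 + 49 + 0 = 97. ✓

3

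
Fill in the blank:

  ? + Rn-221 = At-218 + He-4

Conserve mass number: A + 221 = 218 + 4, so A = 1.
Conserve atomic number: Z + 86 = 85 + 2, so Z = 1.
A = 1 and Z = 1 is H-1 — a proton.

proton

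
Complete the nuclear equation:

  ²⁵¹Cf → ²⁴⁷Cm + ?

Conserve mass number: 251 = 247 + A, so A = 4.
Conserve atomic number: 98 = 96 + Z, so Z = 2.
A = 4 and Z = 2 is ⁴He — an alpha particle.

alpha particle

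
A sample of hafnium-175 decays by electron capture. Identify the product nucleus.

Electron capture: mass number changes by +0, atomic number by -1.
A: 175 = 175; Z: 72 − 1 = 71.
Z = 71 is lutetium, so the daughter is lutetium-175.

Lu-175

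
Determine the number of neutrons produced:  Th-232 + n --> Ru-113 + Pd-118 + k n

2

Conserve mass number: 233 = 113 + 118 + k, so k = 233 − 231 = 2.
Check atomic number: 90 = 44 + 46 + 0 = 90. ✓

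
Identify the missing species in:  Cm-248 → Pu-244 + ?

Conserve mass number: 248 = 244 + A, so A = 4.
Conserve atomic number: 96 = 94 + Z, so Z = 2.
A = 4 and Z = 2 is He-4 — an alpha particle.

alpha particle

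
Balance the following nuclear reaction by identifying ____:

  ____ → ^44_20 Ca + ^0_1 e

Sc-44

Conserve mass number: A = 44 + 0, so A = 44.
Conserve atomic number: Z = 20 + 1, so Z = 21.
Z = 21 is scandium, so the species is ^44_21 Sc.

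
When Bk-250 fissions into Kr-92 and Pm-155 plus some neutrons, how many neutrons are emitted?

Conserve mass number: 250 = 92 + 155 + k, so k = 250 − 247 = 3.
Check atomic number: 97 = 36 + 61 + 0 = 97. ✓

3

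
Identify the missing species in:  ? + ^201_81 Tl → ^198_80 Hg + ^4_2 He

Conserve mass number: A + 201 = 198 + 4, so A = 1.
Conserve atomic number: Z + 81 = 80 + 2, so Z = 1.
A = 1 and Z = 1 is ^1_1 H — a proton.

proton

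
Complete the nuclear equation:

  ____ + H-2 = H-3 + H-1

deuteron

Conserve mass number: A + 2 = 3 + 1, so A = 2.
Conserve atomic number: Z + 1 = 1 + 1, so Z = 1.
A = 2 and Z = 1 is H-2 — a deuteron.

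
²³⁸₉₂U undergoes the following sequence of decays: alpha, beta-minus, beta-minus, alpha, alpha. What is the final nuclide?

Start: (A, Z) = (238, 92).
After α: (234, 90).
After β⁻: (234, 91).
After β⁻: (234, 92).
After α: (230, 90).
After α: (226, 88).
Z = 88 is radium.

Ra-226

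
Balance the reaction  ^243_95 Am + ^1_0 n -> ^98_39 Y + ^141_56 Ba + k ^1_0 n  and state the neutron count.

Conserve mass number: 244 = 98 + 141 + k, so k = 244 − 239 = 5.
Check atomic number: 95 = 39 + 56 + 0 = 95. ✓

5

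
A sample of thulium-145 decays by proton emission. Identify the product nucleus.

Er-144

Proton emission: mass number changes by -1, atomic number by -1.
A: 145 − 1 = 144; Z: 69 − 1 = 68.
Z = 68 is erbium, so the daughter is erbium-144.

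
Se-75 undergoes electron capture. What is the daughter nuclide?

Electron capture: mass number changes by +0, atomic number by -1.
A: 75 = 75; Z: 34 − 1 = 33.
Z = 33 is arsenic, so the daughter is As-75.

As-75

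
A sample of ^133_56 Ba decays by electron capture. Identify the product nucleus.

Electron capture: mass number changes by +0, atomic number by -1.
A: 133 = 133; Z: 56 − 1 = 55.
Z = 55 is caesium, so the daughter is ^133_55 Cs.

Cs-133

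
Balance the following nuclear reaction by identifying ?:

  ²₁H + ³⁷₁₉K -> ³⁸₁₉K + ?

Conserve mass number: 2 + 37 = 38 + A, so A = 1.
Conserve atomic number: 1 + 19 = 19 + Z, so Z = 1.
A = 1 and Z = 1 is ¹₁H — a proton.

proton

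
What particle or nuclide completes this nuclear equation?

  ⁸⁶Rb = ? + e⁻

Conserve mass number: 86 = A + 0, so A = 86.
Conserve atomic number: 37 = Z − 1, so Z = 38.
Z = 38 is strontium, so the species is ⁸⁶Sr.

Sr-86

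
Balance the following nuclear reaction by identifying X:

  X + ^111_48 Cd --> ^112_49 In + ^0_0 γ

Conserve mass number: A + 111 = 112 + 0, so A = 1.
Conserve atomic number: Z + 48 = 49 + 0, so Z = 1.
A = 1 and Z = 1 is ^1_1 H — a proton.

proton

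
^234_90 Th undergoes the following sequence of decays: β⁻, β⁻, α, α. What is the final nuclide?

Ra-226

Start: (A, Z) = (234, 90).
After β⁻: (234, 91).
After β⁻: (234, 92).
After α: (230, 90).
After α: (226, 88).
Z = 88 is radium.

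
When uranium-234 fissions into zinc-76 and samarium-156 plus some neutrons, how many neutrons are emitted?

Conserve mass number: 234 = 76 + 156 + k, so k = 234 − 232 = 2.
Check atomic number: 92 = 30 + 62 + 0 = 92. ✓

2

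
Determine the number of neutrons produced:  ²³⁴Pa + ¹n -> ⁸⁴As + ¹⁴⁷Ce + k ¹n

Conserve mass number: 235 = 84 + 147 + k, so k = 235 − 231 = 4.
Check atomic number: 91 = 33 + 58 + 0 = 91. ✓

4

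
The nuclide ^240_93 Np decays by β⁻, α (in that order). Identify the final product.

Start: (A, Z) = (240, 93).
After β⁻: (240, 94).
After α: (236, 92).
Z = 92 is uranium.

U-236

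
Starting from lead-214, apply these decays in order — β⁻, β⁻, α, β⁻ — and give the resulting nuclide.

Bi-210

Start: (A, Z) = (214, 82).
After β⁻: (214, 83).
After β⁻: (214, 84).
After α: (210, 82).
After β⁻: (210, 83).
Z = 83 is bismuth.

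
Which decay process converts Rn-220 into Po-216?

ΔA = 216 − 220 = -4; ΔZ = 84 − 86 = -2.
A drops by 4 and Z drops by 2 — the signature of alpha emission.

alpha decay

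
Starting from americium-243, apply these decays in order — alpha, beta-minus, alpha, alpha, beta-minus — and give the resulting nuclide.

Start: (A, Z) = (243, 95).
After α: (239, 93).
After β⁻: (239, 94).
After α: (235, 92).
After α: (231, 90).
After β⁻: (231, 91).
Z = 91 is protactinium.

Pa-231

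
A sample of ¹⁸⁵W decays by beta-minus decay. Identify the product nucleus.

Re-185

Beta-minus decay: mass number changes by +0, atomic number by +1.
A: 185 = 185; Z: 74 + 1 = 75.
Z = 75 is rhenium, so the daughter is ¹⁸⁵Re.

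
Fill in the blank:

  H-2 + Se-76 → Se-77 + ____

proton

Conserve mass number: 2 + 76 = 77 + A, so A = 1.
Conserve atomic number: 1 + 34 = 34 + Z, so Z = 1.
A = 1 and Z = 1 is H-1 — a proton.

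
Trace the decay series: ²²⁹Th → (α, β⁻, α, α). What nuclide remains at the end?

Start: (A, Z) = (229, 90).
After α: (225, 88).
After β⁻: (225, 89).
After α: (221, 87).
After α: (217, 85).
Z = 85 is astatine.

At-217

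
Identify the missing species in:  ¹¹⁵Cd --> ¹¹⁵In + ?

beta-minus particle

Conserve mass number: 115 = 115 + A, so A = 0.
Conserve atomic number: 48 = 49 + Z, so Z = -1.
A = 0 and Z = -1 is e⁻ — a beta-minus particle.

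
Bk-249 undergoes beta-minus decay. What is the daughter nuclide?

Beta-minus decay: mass number changes by +0, atomic number by +1.
A: 249 = 249; Z: 97 + 1 = 98.
Z = 98 is californium, so the daughter is Cf-249.

Cf-249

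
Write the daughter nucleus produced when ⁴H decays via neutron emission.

H-3

Neutron emission: mass number changes by -1, atomic number by +0.
A: 4 − 1 = 3; Z: 1 = 1.
Z = 1 is hydrogen, so the daughter is ³H.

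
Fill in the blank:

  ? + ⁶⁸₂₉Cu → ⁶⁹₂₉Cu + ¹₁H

Conserve mass number: A + 68 = 69 + 1, so A = 2.
Conserve atomic number: Z + 29 = 29 + 1, so Z = 1.
A = 2 and Z = 1 is ²₁H — a deuteron.

deuteron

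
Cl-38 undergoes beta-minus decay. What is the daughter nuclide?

Beta-minus decay: mass number changes by +0, atomic number by +1.
A: 38 = 38; Z: 17 + 1 = 18.
Z = 18 is argon, so the daughter is Ar-38.

Ar-38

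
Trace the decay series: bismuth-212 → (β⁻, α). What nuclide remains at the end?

Pb-208

Start: (A, Z) = (212, 83).
After β⁻: (212, 84).
After α: (208, 82).
Z = 82 is lead.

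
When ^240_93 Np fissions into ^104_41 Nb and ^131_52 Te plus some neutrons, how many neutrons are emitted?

Conserve mass number: 240 = 104 + 131 + k, so k = 240 − 235 = 5.
Check atomic number: 93 = 41 + 52 + 0 = 93. ✓

5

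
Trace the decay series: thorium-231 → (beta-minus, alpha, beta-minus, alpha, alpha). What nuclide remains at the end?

Rn-219

Start: (A, Z) = (231, 90).
After β⁻: (231, 91).
After α: (227, 89).
After β⁻: (227, 90).
After α: (223, 88).
After α: (219, 86).
Z = 86 is radon.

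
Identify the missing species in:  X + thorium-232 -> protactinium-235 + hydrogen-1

Conserve mass number: A + 232 = 235 + 1, so A = 4.
Conserve atomic number: Z + 90 = 91 + 1, so Z = 2.
A = 4 and Z = 2 is helium-4 — an alpha particle.

alpha particle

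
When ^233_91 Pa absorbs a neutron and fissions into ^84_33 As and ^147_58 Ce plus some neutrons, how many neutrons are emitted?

Conserve mass number: 234 = 84 + 147 + k, so k = 234 − 231 = 3.
Check atomic number: 91 = 33 + 58 + 0 = 91. ✓

3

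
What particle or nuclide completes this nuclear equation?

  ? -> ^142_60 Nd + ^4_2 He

Sm-146

Conserve mass number: A = 142 + 4, so A = 146.
Conserve atomic number: Z = 60 + 2, so Z = 62.
Z = 62 is samarium, so the species is ^146_62 Sm.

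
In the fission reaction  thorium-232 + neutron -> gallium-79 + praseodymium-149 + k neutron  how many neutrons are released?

5

Conserve mass number: 233 = 79 + 149 + k, so k = 233 − 228 = 5.
Check atomic number: 90 = 31 + 59 + 0 = 90. ✓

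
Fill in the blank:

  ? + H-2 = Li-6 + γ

alpha particle

Conserve mass number: A + 2 = 6 + 0, so A = 4.
Conserve atomic number: Z + 1 = 3 + 0, so Z = 2.
A = 4 and Z = 2 is He-4 — an alpha particle.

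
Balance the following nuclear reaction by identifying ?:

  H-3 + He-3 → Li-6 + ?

gamma ray

Conserve mass number: 3 + 3 = 6 + A, so A = 0.
Conserve atomic number: 1 + 2 = 3 + Z, so Z = 0.
A = 0 and Z = 0 is γ — a gamma ray.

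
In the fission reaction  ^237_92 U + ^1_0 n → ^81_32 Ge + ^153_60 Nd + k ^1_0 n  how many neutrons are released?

4

Conserve mass number: 238 = 81 + 153 + k, so k = 238 − 234 = 4.
Check atomic number: 92 = 32 + 60 + 0 = 92. ✓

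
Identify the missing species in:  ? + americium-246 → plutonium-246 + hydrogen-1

Conserve mass number: A + 246 = 246 + 1, so A = 1.
Conserve atomic number: Z + 95 = 94 + 1, so Z = 0.
A = 1 and Z = 0 is neutron — a neutron.

neutron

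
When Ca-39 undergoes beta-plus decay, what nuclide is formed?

K-39

Beta-plus decay: mass number changes by +0, atomic number by -1.
A: 39 = 39; Z: 20 − 1 = 19.
Z = 19 is potassium, so the daughter is K-39.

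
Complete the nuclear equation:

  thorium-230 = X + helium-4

Ra-226

Conserve mass number: 230 = A + 4, so A = 226.
Conserve atomic number: 90 = Z + 2, so Z = 88.
Z = 88 is radium, so the species is radium-226.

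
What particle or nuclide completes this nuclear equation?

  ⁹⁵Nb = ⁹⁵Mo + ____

Conserve mass number: 95 = 95 + A, so A = 0.
Conserve atomic number: 41 = 42 + Z, so Z = -1.
A = 0 and Z = -1 is e⁻ — a beta-minus particle.

beta-minus particle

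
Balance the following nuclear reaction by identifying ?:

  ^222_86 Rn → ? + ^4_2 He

Po-218

Conserve mass number: 222 = A + 4, so A = 218.
Conserve atomic number: 86 = Z + 2, so Z = 84.
Z = 84 is polonium, so the species is ^218_84 Po.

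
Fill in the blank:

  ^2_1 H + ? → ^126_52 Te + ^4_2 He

I-128

Conserve mass number: 2 + A = 126 + 4, so A = 128.
Conserve atomic number: 1 + Z = 52 + 2, so Z = 53.
Z = 53 is iodine, so the species is ^128_53 I.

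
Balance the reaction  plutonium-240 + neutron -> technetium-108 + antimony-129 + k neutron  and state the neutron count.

Conserve mass number: 241 = 108 + 129 + k, so k = 241 − 237 = 4.
Check atomic number: 94 = 43 + 51 + 0 = 94. ✓

4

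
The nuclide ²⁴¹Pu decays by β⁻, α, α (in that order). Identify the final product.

Start: (A, Z) = (241, 94).
After β⁻: (241, 95).
After α: (237, 93).
After α: (233, 91).
Z = 91 is protactinium.

Pa-233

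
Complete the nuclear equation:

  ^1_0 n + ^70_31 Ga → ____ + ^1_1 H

Zn-70

Conserve mass number: 1 + 70 = A + 1, so A = 70.
Conserve atomic number: 0 + 31 = Z + 1, so Z = 30.
Z = 30 is zinc, so the species is ^70_30 Zn.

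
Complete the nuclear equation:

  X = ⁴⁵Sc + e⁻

Conserve mass number: A = 45 + 0, so A = 45.
Conserve atomic number: Z = 21 − 1, so Z = 20.
Z = 20 is calcium, so the species is ⁴⁵Ca.

Ca-45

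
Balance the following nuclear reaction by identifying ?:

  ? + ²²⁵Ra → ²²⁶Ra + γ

Conserve mass number: A + 225 = 226 + 0, so A = 1.
Conserve atomic number: Z + 88 = 88 + 0, so Z = 0.
A = 1 and Z = 0 is ¹n — a neutron.

neutron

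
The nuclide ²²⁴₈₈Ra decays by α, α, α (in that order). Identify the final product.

Start: (A, Z) = (224, 88).
After α: (220, 86).
After α: (216, 84).
After α: (212, 82).
Z = 82 is lead.

Pb-212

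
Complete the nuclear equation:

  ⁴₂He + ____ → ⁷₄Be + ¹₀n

alpha particle

Conserve mass number: 4 + A = 7 + 1, so A = 4.
Conserve atomic number: 2 + Z = 4 + 0, so Z = 2.
A = 4 and Z = 2 is ⁴₂He — an alpha particle.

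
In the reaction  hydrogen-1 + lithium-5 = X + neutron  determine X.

Conserve mass number: 1 + 5 = A + 1, so A = 5.
Conserve atomic number: 1 + 3 = Z + 0, so Z = 4.
Z = 4 is beryllium, so the species is beryllium-5.

Be-5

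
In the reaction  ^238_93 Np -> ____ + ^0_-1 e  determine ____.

Pu-238

Conserve mass number: 238 = A + 0, so A = 238.
Conserve atomic number: 93 = Z − 1, so Z = 94.
Z = 94 is plutonium, so the species is ^238_94 Pu.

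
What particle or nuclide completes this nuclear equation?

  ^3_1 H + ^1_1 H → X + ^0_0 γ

He-4

Conserve mass number: 3 + 1 = A + 0, so A = 4.
Conserve atomic number: 1 + 1 = Z + 0, so Z = 2.
A = 4 and Z = 2 is ^4_2 He — an alpha particle.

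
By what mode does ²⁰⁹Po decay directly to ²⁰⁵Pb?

ΔA = 205 − 209 = -4; ΔZ = 82 − 84 = -2.
A drops by 4 and Z drops by 2 — the signature of alpha emission.

alpha decay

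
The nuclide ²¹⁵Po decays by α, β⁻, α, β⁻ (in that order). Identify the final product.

Pb-207

Start: (A, Z) = (215, 84).
After α: (211, 82).
After β⁻: (211, 83).
After α: (207, 81).
After β⁻: (207, 82).
Z = 82 is lead.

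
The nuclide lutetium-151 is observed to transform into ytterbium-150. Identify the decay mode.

proton emission

ΔA = 150 − 151 = -1; ΔZ = 70 − 71 = -1.
A drops by 1 and Z drops by 1 — a proton was emitted.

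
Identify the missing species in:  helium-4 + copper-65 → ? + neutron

Ga-68

Conserve mass number: 4 + 65 = A + 1, so A = 68.
Conserve atomic number: 2 + 29 = Z + 0, so Z = 31.
Z = 31 is gallium, so the species is gallium-68.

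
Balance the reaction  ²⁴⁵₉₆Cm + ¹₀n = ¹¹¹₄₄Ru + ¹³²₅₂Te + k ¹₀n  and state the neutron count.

3

Conserve mass number: 246 = 111 + 132 + k, so k = 246 − 243 = 3.
Check atomic number: 96 = 44 + 52 + 0 = 96. ✓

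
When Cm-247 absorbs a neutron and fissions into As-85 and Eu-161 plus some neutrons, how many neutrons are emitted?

Conserve mass number: 248 = 85 + 161 + k, so k = 248 − 246 = 2.
Check atomic number: 96 = 33 + 63 + 0 = 96. ✓

2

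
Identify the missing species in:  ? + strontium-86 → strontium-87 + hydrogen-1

Conserve mass number: A + 86 = 87 + 1, so A = 2.
Conserve atomic number: Z + 38 = 38 + 1, so Z = 1.
A = 2 and Z = 1 is hydrogen-2 — a deuteron.

deuteron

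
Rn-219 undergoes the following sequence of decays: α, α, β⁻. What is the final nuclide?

Bi-211

Start: (A, Z) = (219, 86).
After α: (215, 84).
After α: (211, 82).
After β⁻: (211, 83).
Z = 83 is bismuth.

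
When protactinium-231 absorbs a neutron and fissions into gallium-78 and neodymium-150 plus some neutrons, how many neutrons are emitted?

Conserve mass number: 232 = 78 + 150 + k, so k = 232 − 228 = 4.
Check atomic number: 91 = 31 + 60 + 0 = 91. ✓

4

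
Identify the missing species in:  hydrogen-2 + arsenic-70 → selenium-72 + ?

Conserve mass number: 2 + 70 = 72 + A, so A = 0.
Conserve atomic number: 1 + 33 = 34 + Z, so Z = 0.
A = 0 and Z = 0 is γ — a gamma ray.

gamma ray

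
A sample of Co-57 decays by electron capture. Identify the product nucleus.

Fe-57

Electron capture: mass number changes by +0, atomic number by -1.
A: 57 = 57; Z: 27 − 1 = 26.
Z = 26 is iron, so the daughter is Fe-57.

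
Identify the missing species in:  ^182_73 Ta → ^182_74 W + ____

beta-minus particle

Conserve mass number: 182 = 182 + A, so A = 0.
Conserve atomic number: 73 = 74 + Z, so Z = -1.
A = 0 and Z = -1 is ^0_-1 e — a beta-minus particle.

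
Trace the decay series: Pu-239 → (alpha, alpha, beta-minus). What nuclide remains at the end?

Start: (A, Z) = (239, 94).
After α: (235, 92).
After α: (231, 90).
After β⁻: (231, 91).
Z = 91 is protactinium.

Pa-231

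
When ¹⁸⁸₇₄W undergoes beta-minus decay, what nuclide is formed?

Beta-minus decay: mass number changes by +0, atomic number by +1.
A: 188 = 188; Z: 74 + 1 = 75.
Z = 75 is rhenium, so the daughter is ¹⁸⁸₇₅Re.

Re-188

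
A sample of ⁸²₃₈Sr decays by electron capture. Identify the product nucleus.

Electron capture: mass number changes by +0, atomic number by -1.
A: 82 = 82; Z: 38 − 1 = 37.
Z = 37 is rubidium, so the daughter is ⁸²₃₇Rb.

Rb-82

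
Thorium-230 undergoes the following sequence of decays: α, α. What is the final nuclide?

Start: (A, Z) = (230, 90).
After α: (226, 88).
After α: (222, 86).
Z = 86 is radon.

Rn-222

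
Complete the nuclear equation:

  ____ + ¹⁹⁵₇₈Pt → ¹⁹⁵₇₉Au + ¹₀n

proton

Conserve mass number: A + 195 = 195 + 1, so A = 1.
Conserve atomic number: Z + 78 = 79 + 0, so Z = 1.
A = 1 and Z = 1 is ¹₁H — a proton.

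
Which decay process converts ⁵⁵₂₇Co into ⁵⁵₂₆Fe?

ΔA = 55 − 55 = 0; ΔZ = 26 − 27 = -1.
A is unchanged and Z drops by 1 — a proton has become a neutron (β⁺ emission or electron capture).

beta-plus decay or electron capture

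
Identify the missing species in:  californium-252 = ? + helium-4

Cm-248

Conserve mass number: 252 = A + 4, so A = 248.
Conserve atomic number: 98 = Z + 2, so Z = 96.
Z = 96 is curium, so the species is curium-248.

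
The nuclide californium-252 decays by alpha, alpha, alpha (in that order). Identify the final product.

U-240

Start: (A, Z) = (252, 98).
After α: (248, 96).
After α: (244, 94).
After α: (240, 92).
Z = 92 is uranium.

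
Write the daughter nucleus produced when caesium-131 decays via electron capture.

Xe-131

Electron capture: mass number changes by +0, atomic number by -1.
A: 131 = 131; Z: 55 − 1 = 54.
Z = 54 is xenon, so the daughter is xenon-131.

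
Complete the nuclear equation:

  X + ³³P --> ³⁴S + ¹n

deuteron

Conserve mass number: A + 33 = 34 + 1, so A = 2.
Conserve atomic number: Z + 15 = 16 + 0, so Z = 1.
A = 2 and Z = 1 is ²H — a deuteron.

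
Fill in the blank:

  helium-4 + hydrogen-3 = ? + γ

Conserve mass number: 4 + 3 = A + 0, so A = 7.
Conserve atomic number: 2 + 1 = Z + 0, so Z = 3.
Z = 3 is lithium, so the species is lithium-7.

Li-7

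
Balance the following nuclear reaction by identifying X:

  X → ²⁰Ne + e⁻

F-20

Conserve mass number: A = 20 + 0, so A = 20.
Conserve atomic number: Z = 10 − 1, so Z = 9.
Z = 9 is fluorine, so the species is ²⁰F.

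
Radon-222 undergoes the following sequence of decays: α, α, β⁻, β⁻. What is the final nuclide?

Start: (A, Z) = (222, 86).
After α: (218, 84).
After α: (214, 82).
After β⁻: (214, 83).
After β⁻: (214, 84).
Z = 84 is polonium.

Po-214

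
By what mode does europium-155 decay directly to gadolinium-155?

beta-minus decay

ΔA = 155 − 155 = 0; ΔZ = 64 − 63 = +1.
A is unchanged and Z rises by 1 — a neutron has become a proton (β⁻ decay).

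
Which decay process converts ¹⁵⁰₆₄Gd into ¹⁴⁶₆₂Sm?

ΔA = 146 − 150 = -4; ΔZ = 62 − 64 = -2.
A drops by 4 and Z drops by 2 — the signature of alpha emission.

alpha decay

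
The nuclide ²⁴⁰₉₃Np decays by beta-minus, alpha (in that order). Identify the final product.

Start: (A, Z) = (240, 93).
After β⁻: (240, 94).
After α: (236, 92).
Z = 92 is uranium.

U-236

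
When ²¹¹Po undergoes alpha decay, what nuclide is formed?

Alpha decay: mass number changes by -4, atomic number by -2.
A: 211 − 4 = 207; Z: 84 − 2 = 82.
Z = 82 is lead, so the daughter is ²⁰⁷Pb.

Pb-207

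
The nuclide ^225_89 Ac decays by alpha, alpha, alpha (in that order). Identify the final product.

Start: (A, Z) = (225, 89).
After α: (221, 87).
After α: (217, 85).
After α: (213, 83).
Z = 83 is bismuth.

Bi-213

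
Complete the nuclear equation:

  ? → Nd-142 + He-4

Conserve mass number: A = 142 + 4, so A = 146.
Conserve atomic number: Z = 60 + 2, so Z = 62.
Z = 62 is samarium, so the species is Sm-146.

Sm-146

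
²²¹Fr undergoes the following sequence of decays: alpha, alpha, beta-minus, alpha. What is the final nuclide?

Pb-209

Start: (A, Z) = (221, 87).
After α: (217, 85).
After α: (213, 83).
After β⁻: (213, 84).
After α: (209, 82).
Z = 82 is lead.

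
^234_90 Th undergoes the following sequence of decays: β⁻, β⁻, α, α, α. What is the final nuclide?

Rn-222

Start: (A, Z) = (234, 90).
After β⁻: (234, 91).
After β⁻: (234, 92).
After α: (230, 90).
After α: (226, 88).
After α: (222, 86).
Z = 86 is radon.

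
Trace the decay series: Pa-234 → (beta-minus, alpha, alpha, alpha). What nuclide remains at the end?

Rn-222

Start: (A, Z) = (234, 91).
After β⁻: (234, 92).
After α: (230, 90).
After α: (226, 88).
After α: (222, 86).
Z = 86 is radon.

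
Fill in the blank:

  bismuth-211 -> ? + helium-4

Conserve mass number: 211 = A + 4, so A = 207.
Conserve atomic number: 83 = Z + 2, so Z = 81.
Z = 81 is thallium, so the species is thallium-207.

Tl-207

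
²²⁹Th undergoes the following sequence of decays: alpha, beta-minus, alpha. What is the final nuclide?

Start: (A, Z) = (229, 90).
After α: (225, 88).
After β⁻: (225, 89).
After α: (221, 87).
Z = 87 is francium.

Fr-221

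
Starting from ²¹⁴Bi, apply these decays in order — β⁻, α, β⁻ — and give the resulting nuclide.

Start: (A, Z) = (214, 83).
After β⁻: (214, 84).
After α: (210, 82).
After β⁻: (210, 83).
Z = 83 is bismuth.

Bi-210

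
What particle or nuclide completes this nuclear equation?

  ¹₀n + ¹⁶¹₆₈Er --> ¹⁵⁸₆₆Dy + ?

alpha particle

Conserve mass number: 1 + 161 = 158 + A, so A = 4.
Conserve atomic number: 0 + 68 = 66 + Z, so Z = 2.
A = 4 and Z = 2 is ⁴₂He — an alpha particle.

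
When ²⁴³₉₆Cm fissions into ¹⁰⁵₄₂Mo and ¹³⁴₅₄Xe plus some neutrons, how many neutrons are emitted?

Conserve mass number: 243 = 105 + 134 + k, so k = 243 − 239 = 4.
Check atomic number: 96 = 42 + 54 + 0 = 96. ✓

4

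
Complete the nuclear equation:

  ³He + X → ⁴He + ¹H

Conserve mass number: 3 + A = 4 + 1, so A = 2.
Conserve atomic number: 2 + Z = 2 + 1, so Z = 1.
A = 2 and Z = 1 is ²H — a deuteron.

deuteron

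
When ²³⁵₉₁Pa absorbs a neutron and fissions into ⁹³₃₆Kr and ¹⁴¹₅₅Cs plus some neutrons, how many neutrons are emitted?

2

Conserve mass number: 236 = 93 + 141 + k, so k = 236 − 234 = 2.
Check atomic number: 91 = 36 + 55 + 0 = 91. ✓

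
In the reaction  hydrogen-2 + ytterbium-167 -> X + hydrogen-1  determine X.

Conserve mass number: 2 + 167 = A + 1, so A = 168.
Conserve atomic number: 1 + 70 = Z + 1, so Z = 70.
Z = 70 is ytterbium, so the species is ytterbium-168.

Yb-168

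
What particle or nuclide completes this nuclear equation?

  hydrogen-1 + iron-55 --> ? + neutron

Conserve mass number: 1 + 55 = A + 1, so A = 55.
Conserve atomic number: 1 + 26 = Z + 0, so Z = 27.
Z = 27 is cobalt, so the species is cobalt-55.

Co-55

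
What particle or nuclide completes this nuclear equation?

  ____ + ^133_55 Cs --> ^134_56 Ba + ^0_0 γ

proton

Conserve mass number: A + 133 = 134 + 0, so A = 1.
Conserve atomic number: Z + 55 = 56 + 0, so Z = 1.
A = 1 and Z = 1 is ^1_1 H — a proton.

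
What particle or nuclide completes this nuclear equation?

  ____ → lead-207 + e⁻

Tl-207

Conserve mass number: A = 207 + 0, so A = 207.
Conserve atomic number: Z = 82 − 1, so Z = 81.
Z = 81 is thallium, so the species is thallium-207.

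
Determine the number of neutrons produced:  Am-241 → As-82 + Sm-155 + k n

Conserve mass number: 241 = 82 + 155 + k, so k = 241 − 237 = 4.
Check atomic number: 95 = 33 + 62 + 0 = 95. ✓

4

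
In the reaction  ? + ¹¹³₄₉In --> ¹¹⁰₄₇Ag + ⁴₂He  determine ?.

Conserve mass number: A + 113 = 110 + 4, so A = 1.
Conserve atomic number: Z + 49 = 47 + 2, so Z = 0.
A = 1 and Z = 0 is ¹₀n — a neutron.

neutron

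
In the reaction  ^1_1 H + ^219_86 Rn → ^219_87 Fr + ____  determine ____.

neutron

Conserve mass number: 1 + 219 = 219 + A, so A = 1.
Conserve atomic number: 1 + 86 = 87 + Z, so Z = 0.
A = 1 and Z = 0 is ^1_0 n — a neutron.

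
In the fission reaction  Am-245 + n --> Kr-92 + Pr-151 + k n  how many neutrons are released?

Conserve mass number: 246 = 92 + 151 + k, so k = 246 − 243 = 3.
Check atomic number: 95 = 36 + 59 + 0 = 95. ✓

3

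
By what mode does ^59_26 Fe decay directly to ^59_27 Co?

ΔA = 59 − 59 = 0; ΔZ = 27 − 26 = +1.
A is unchanged and Z rises by 1 — a neutron has become a proton (β⁻ decay).

beta-minus decay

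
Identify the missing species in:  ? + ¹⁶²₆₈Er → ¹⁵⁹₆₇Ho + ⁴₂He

proton

Conserve mass number: A + 162 = 159 + 4, so A = 1.
Conserve atomic number: Z + 68 = 67 + 2, so Z = 1.
A = 1 and Z = 1 is ¹₁H — a proton.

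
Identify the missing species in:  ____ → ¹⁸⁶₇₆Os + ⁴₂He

Conserve mass number: A = 186 + 4, so A = 190.
Conserve atomic number: Z = 76 + 2, so Z = 78.
Z = 78 is platinum, so the species is ¹⁹⁰₇₈Pt.

Pt-190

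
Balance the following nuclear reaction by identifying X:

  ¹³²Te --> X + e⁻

Conserve mass number: 132 = A + 0, so A = 132.
Conserve atomic number: 52 = Z − 1, so Z = 53.
Z = 53 is iodine, so the species is ¹³²I.

I-132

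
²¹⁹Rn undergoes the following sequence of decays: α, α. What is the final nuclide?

Pb-211

Start: (A, Z) = (219, 86).
After α: (215, 84).
After α: (211, 82).
Z = 82 is lead.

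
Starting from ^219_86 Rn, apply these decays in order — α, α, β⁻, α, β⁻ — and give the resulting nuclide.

Pb-207

Start: (A, Z) = (219, 86).
After α: (215, 84).
After α: (211, 82).
After β⁻: (211, 83).
After α: (207, 81).
After β⁻: (207, 82).
Z = 82 is lead.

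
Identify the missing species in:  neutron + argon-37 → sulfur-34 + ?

Conserve mass number: 1 + 37 = 34 + A, so A = 4.
Conserve atomic number: 0 + 18 = 16 + Z, so Z = 2.
A = 4 and Z = 2 is helium-4 — an alpha particle.

alpha particle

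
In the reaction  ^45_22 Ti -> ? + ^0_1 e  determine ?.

Conserve mass number: 45 = A + 0, so A = 45.
Conserve atomic number: 22 = Z + 1, so Z = 21.
Z = 21 is scandium, so the species is ^45_21 Sc.

Sc-45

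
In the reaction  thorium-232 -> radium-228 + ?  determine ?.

Conserve mass number: 232 = 228 + A, so A = 4.
Conserve atomic number: 90 = 88 + Z, so Z = 2.
A = 4 and Z = 2 is helium-4 — an alpha particle.

alpha particle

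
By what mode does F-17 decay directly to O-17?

beta-plus decay or electron capture

ΔA = 17 − 17 = 0; ΔZ = 8 − 9 = -1.
A is unchanged and Z drops by 1 — a proton has become a neutron (β⁺ emission or electron capture).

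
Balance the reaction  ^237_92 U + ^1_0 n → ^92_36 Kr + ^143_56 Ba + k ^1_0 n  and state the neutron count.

Conserve mass number: 238 = 92 + 143 + k, so k = 238 − 235 = 3.
Check atomic number: 92 = 36 + 56 + 0 = 92. ✓

3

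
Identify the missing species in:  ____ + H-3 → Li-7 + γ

Conserve mass number: A + 3 = 7 + 0, so A = 4.
Conserve atomic number: Z + 1 = 3 + 0, so Z = 2.
A = 4 and Z = 2 is He-4 — an alpha particle.

alpha particle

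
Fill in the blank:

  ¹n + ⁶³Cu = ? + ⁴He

Conserve mass number: 1 + 63 = A + 4, so A = 60.
Conserve atomic number: 0 + 29 = Z + 2, so Z = 27.
Z = 27 is cobalt, so the species is ⁶⁰Co.

Co-60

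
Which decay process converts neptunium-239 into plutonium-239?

ΔA = 239 − 239 = 0; ΔZ = 94 − 93 = +1.
A is unchanged and Z rises by 1 — a neutron has become a proton (β⁻ decay).

beta-minus decay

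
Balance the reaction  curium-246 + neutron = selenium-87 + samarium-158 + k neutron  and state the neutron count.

2

Conserve mass number: 247 = 87 + 158 + k, so k = 247 − 245 = 2.
Check atomic number: 96 = 34 + 62 + 0 = 96. ✓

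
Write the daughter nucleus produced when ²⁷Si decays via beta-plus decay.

Beta-plus decay: mass number changes by +0, atomic number by -1.
A: 27 = 27; Z: 14 − 1 = 13.
Z = 13 is aluminium, so the daughter is ²⁷Al.

Al-27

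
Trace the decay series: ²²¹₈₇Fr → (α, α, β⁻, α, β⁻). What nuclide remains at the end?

Bi-209

Start: (A, Z) = (221, 87).
After α: (217, 85).
After α: (213, 83).
After β⁻: (213, 84).
After α: (209, 82).
After β⁻: (209, 83).
Z = 83 is bismuth.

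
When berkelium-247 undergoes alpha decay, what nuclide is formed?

Alpha decay: mass number changes by -4, atomic number by -2.
A: 247 − 4 = 243; Z: 97 − 2 = 95.
Z = 95 is americium, so the daughter is americium-243.

Am-243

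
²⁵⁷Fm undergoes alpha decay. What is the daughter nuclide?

Alpha decay: mass number changes by -4, atomic number by -2.
A: 257 − 4 = 253; Z: 100 − 2 = 98.
Z = 98 is californium, so the daughter is ²⁵³Cf.

Cf-253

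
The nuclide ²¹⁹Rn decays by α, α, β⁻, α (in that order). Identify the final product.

Tl-207

Start: (A, Z) = (219, 86).
After α: (215, 84).
After α: (211, 82).
After β⁻: (211, 83).
After α: (207, 81).
Z = 81 is thallium.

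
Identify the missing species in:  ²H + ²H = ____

Conserve mass number: 2 + 2 = A, so A = 4.
Conserve atomic number: 1 + 1 = Z, so Z = 2.
A = 4 and Z = 2 is ⁴He — an alpha particle.

He-4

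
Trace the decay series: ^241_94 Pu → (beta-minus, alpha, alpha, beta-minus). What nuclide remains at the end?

Start: (A, Z) = (241, 94).
After β⁻: (241, 95).
After α: (237, 93).
After α: (233, 91).
After β⁻: (233, 92).
Z = 92 is uranium.

U-233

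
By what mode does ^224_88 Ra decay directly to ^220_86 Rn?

ΔA = 220 − 224 = -4; ΔZ = 86 − 88 = -2.
A drops by 4 and Z drops by 2 — the signature of alpha emission.

alpha decay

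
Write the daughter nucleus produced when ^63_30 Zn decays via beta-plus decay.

Beta-plus decay: mass number changes by +0, atomic number by -1.
A: 63 = 63; Z: 30 − 1 = 29.
Z = 29 is copper, so the daughter is ^63_29 Cu.

Cu-63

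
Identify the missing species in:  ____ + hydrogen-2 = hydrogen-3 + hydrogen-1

Conserve mass number: A + 2 = 3 + 1, so A = 2.
Conserve atomic number: Z + 1 = 1 + 1, so Z = 1.
A = 2 and Z = 1 is hydrogen-2 — a deuteron.

deuteron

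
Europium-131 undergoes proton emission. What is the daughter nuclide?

Proton emission: mass number changes by -1, atomic number by -1.
A: 131 − 1 = 130; Z: 63 − 1 = 62.
Z = 62 is samarium, so the daughter is samarium-130.

Sm-130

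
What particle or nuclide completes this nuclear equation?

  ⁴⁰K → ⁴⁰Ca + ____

beta-minus particle

Conserve mass number: 40 = 40 + A, so A = 0.
Conserve atomic number: 19 = 20 + Z, so Z = -1.
A = 0 and Z = -1 is e⁻ — a beta-minus particle.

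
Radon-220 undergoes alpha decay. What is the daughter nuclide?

Po-216

Alpha decay: mass number changes by -4, atomic number by -2.
A: 220 − 4 = 216; Z: 86 − 2 = 84.
Z = 84 is polonium, so the daughter is polonium-216.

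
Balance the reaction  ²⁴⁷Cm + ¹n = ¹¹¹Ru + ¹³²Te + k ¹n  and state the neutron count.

Conserve mass number: 248 = 111 + 132 + k, so k = 248 − 243 = 5.
Check atomic number: 96 = 44 + 52 + 0 = 96. ✓

5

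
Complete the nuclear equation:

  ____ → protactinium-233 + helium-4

Np-237

Conserve mass number: A = 233 + 4, so A = 237.
Conserve atomic number: Z = 91 + 2, so Z = 93.
Z = 93 is neptunium, so the species is neptunium-237.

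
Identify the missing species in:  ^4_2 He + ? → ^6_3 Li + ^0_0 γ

deuteron

Conserve mass number: 4 + A = 6 + 0, so A = 2.
Conserve atomic number: 2 + Z = 3 + 0, so Z = 1.
A = 2 and Z = 1 is ^2_1 H — a deuteron.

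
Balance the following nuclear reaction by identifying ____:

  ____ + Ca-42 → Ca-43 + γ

neutron

Conserve mass number: A + 42 = 43 + 0, so A = 1.
Conserve atomic number: Z + 20 = 20 + 0, so Z = 0.
A = 1 and Z = 0 is n — a neutron.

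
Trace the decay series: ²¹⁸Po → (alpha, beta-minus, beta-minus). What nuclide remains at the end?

Start: (A, Z) = (218, 84).
After α: (214, 82).
After β⁻: (214, 83).
After β⁻: (214, 84).
Z = 84 is polonium.

Po-214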